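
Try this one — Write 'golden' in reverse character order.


Reverse 'golden' character by character: 'nedlog'.

nedlog


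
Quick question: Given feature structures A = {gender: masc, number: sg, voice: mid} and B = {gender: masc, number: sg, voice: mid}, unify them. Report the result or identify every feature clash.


Compare features:
gender: A=masc vs B=masc -> unified: masc
number: A=sg vs B=sg -> unified: sg
voice: A=mid vs B=mid -> unified: mid
No clashes found.

Unified: {gender: masc, number: sg, voice: mid}


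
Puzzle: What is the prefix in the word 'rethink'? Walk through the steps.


The word 'rethink' = 're' (prefix) + 'think' (root). The prefix is 're'.

re


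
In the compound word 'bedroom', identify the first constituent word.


Split 'bedroom' into 'bed' + 'room'. The first part is 'bed'.

bed


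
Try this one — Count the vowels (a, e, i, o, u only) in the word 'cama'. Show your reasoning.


Vowels in 'cama': a, a = 2 vowels.

2


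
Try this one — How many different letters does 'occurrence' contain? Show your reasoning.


Unique letters in 'occurrence': {c, e, n, o, r, u} = 6 distinct letters.

6


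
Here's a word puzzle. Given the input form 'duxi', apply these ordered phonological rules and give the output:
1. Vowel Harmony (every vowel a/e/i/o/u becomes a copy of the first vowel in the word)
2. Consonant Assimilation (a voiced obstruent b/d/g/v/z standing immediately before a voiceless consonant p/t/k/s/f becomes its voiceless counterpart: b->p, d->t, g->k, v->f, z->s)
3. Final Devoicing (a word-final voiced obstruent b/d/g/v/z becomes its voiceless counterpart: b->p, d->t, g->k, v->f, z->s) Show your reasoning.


Starting form: 'duxi'
Rule 1: Vowel Harmony: all vowels become 'u' (matching first vowel). 'duxi' -> 'duxu'
Rule 2: Consonant Assimilation: no voiced obstruent (b/d/g/v/z) stands immediately before a voiceless consonant (p/t/k/s/f). No change.
Rule 3: Final Devoicing: the word ends in the vowel 'u', not a consonant. No change.
Final form: 'duxu'

duxu


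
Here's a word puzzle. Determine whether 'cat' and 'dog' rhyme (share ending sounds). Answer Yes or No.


Rime (stressed vowel + following sounds) of 'cat': -at = /æt/
Rime of 'dog': -og = /ɒg/
/æt/ and /ɒg/ are different ending sounds, so the words do not rhyme.

No


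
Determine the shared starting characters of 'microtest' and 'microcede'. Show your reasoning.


Compare from the start: 5 characters match: 'micro'. Mismatch at position 6: 't' vs 'c'.

micro


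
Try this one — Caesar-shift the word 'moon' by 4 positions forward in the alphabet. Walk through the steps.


Shift each letter by 4: m -> q, o -> s, o -> s, n -> r. Result: 'qssr'.

qssr


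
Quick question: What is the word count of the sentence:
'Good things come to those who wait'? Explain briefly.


Split into words: Good | things | come | to | those | who | wait = 7 words.

7


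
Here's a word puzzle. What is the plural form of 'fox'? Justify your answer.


Apply rule: Add -es (sibilant/fricative ending). 'fox' becomes 'foxes'.

foxes


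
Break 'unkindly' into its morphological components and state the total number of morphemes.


Step 1: Identify prefix: 'un' (meaning: not/reverse)
Step 2: Identify root: 'kind'
Step 3: Identify suffix(es): 'ly'
Decomposition: un- (prefix: not/reverse) + kind (root) + -ly (suffix: in manner of)
Total morphemes: 3

3 morphemes (un- (prefix: not/reverse) + kind (root) + -ly (suffix: in manner of))


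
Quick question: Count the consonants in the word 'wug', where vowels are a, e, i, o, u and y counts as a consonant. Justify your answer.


Consonants in 'wug': w, g = 2 consonants.

2


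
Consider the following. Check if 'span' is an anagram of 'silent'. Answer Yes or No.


Sorted letters of 'span': 'anps'
Sorted letters of 'silent': 'eilnst'
They do not match.

No


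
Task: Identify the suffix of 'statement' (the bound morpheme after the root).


The word 'statement' = 'state' (root) + '-ment' (suffix). The suffix is '-ment'.

ment


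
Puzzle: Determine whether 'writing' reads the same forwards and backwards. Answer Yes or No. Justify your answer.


Forward: 'writing'
Reversed: 'gnitirw'
They differ.

No


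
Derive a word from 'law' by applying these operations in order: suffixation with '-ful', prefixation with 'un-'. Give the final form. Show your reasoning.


Step 1: Add suffix '-ful' to 'law' = 'lawful'
Step 2: Add prefix 'un-' to 'lawful' = 'unlawful'

unlawful


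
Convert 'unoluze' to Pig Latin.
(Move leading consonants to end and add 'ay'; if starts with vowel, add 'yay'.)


'unoluze' starts with a vowel, so add 'yay': 'unoluzeyay'.

unoluzeyay


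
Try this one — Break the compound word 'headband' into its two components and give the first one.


Split 'headband' into 'head' + 'band'. The first part is 'head'.

head


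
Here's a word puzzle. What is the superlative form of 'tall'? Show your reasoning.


Apply superlative formation (add -est): 'tall' -> 'tallest'.

tallest


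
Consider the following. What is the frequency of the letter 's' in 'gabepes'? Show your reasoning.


Letter 's' in 'gabepes': found at position(s) 7 = 1 occurrence(s).

1


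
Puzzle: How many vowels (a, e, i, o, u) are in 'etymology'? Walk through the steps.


Vowels in 'etymology': e, o, o = 3 vowels.

3


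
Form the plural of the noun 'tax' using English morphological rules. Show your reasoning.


Apply rule: Add -es (sibilant/fricative ending). 'tax' becomes 'taxes'.

taxes


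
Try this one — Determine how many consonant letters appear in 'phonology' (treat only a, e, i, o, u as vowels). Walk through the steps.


Consonants in 'phonology': p, h, n, l, g, y = 6 consonants.

6


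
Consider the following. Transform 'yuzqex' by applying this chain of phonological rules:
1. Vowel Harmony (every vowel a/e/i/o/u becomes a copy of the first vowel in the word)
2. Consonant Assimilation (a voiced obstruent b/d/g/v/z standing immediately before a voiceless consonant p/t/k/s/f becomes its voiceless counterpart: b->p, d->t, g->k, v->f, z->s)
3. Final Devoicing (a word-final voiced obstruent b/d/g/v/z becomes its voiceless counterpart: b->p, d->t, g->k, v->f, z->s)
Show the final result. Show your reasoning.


Starting form: 'yuzqex'
Rule 1: Vowel Harmony: all vowels become 'u' (matching first vowel). 'yuzqex' -> 'yuzqux'
Rule 2: Consonant Assimilation: no voiced obstruent (b/d/g/v/z) stands immediately before a voiceless consonant (p/t/k/s/f). No change.
Rule 3: Final Devoicing: final consonant 'x' is not one of the voiced obstruents b/d/g/v/z. No change.
Final form: 'yuzqux'

yuzqux


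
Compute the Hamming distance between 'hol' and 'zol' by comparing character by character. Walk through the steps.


Alignment:
Position 1: 'h' vs 'z' = DIFFER
Position 2: 'o' vs 'o' = match
Position 3: 'l' vs 'l' = match
Total differences: 1

1


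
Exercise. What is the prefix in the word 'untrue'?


The word 'untrue' = 'un' (prefix) + 'true' (root). The prefix is 'un'.

un


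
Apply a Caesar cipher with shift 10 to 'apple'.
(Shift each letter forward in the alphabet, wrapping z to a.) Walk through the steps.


Shift each letter by 10: a -> k, p -> z, p -> z, l -> v, e -> o. Result: 'kzzvo'.

kzzvo


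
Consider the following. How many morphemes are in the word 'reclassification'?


Decomposition: re- (prefix) + class (root) + -ify (suffix) + -ation (suffix) = 4 morpheme(s)

4 morphemes


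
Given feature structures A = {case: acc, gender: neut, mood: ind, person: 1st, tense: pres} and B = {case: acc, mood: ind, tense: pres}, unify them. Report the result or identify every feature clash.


Compare features:
case: A=acc vs B=acc -> unified: acc
gender: A=neut vs B=_ -> unified: neut
mood: A=ind vs B=ind -> unified: ind
person: A=1st vs B=_ -> unified: 1st
tense: A=pres vs B=pres -> unified: pres
No clashes found.

Unified: {case: acc, gender: neut, mood: ind, person: 1st, tense: pres}


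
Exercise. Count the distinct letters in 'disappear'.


Unique letters in 'disappear': {a, d, e, i, p, r, s} = 7 distinct letters.

7


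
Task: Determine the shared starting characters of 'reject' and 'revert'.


Compare from the start: 2 characters match: 're'. Mismatch at position 3: 'j' vs 'v'.

re


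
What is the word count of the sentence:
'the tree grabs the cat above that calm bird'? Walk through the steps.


Split into words: the | tree | grabs | the | cat | above | that | calm | bird = 9 words.

9


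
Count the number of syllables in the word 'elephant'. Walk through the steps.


Break 'elephant' into syllables: el-e-phant -> el | e | phant = 3 syllables

3 syllables


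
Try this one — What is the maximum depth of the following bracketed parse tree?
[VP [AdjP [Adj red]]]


Count bracket nesting levels:
'[' at pos 0: depth = 1
'[' at pos 4: depth = 2
'[' at pos 10: depth = 3
Maximum depth reached: 3

3


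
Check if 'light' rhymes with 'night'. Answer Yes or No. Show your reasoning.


Rime (stressed vowel + following sounds) of 'light': -ight = /aɪt/
Rime of 'night': -ight = /aɪt/
/aɪt/ and /aɪt/ are the same ending sound, so the words rhyme.

Yes


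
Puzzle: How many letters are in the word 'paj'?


Spell out 'paj' and number each letter: p(1), a(2), j(3). Total: 3 letters.

3


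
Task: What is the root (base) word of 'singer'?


Remove suffix '-er' from 'singer' to get root 'sing'.

sing


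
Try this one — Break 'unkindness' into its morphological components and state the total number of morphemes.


Step 1: Identify prefix: 'un' (meaning: not/reverse)
Step 2: Identify root: 'kind'
Step 3: Identify suffix(es): 'ness'
Decomposition: un- (prefix: not/reverse) + kind (root) + -ness (suffix: state of)
Total morphemes: 3

3 morphemes (un- (prefix: not/reverse) + kind (root) + -ness (suffix: state of))


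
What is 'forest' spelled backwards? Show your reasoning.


Reverse 'forest' character by character: 'tserof'.

tserof


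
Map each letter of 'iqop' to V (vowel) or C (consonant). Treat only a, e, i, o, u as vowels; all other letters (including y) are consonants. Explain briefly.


Letter mapping: i = V, q = C, o = V, p = C.

VCVC


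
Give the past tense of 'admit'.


Apply rule: Double final consonant and add -ed. 'admit' becomes 'admitted'.

admitted


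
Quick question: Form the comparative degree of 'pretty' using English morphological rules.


Apply comparative formation (consonant + y: change y to i, add -er): 'pretty' -> 'prettier'.

prettier


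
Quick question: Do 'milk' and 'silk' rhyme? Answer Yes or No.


Rime (stressed vowel + following sounds) of 'milk': -ilk = /ɪlk/
Rime of 'silk': -ilk = /ɪlk/
/ɪlk/ and /ɪlk/ are the same ending sound, so the words rhyme.

Yes


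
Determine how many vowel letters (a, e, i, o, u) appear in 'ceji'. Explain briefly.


Vowels in 'ceji': e, i = 2 vowels.

2


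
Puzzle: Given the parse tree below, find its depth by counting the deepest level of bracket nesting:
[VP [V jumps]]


Count bracket nesting levels:
'[' at pos 0: depth = 1
'[' at pos 4: depth = 2
Maximum depth reached: 2

2


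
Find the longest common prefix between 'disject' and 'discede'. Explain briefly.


Compare from the start: 3 characters match: 'dis'. Mismatch at position 4: 'j' vs 'c'.

dis


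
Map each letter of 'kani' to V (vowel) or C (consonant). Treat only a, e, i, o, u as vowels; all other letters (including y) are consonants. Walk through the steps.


Letter mapping: k = C, a = V, n = C, i = V.

CVCV


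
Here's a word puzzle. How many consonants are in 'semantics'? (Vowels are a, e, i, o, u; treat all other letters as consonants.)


Consonants in 'semantics': s, m, n, t, c, s = 6 consonants.

6


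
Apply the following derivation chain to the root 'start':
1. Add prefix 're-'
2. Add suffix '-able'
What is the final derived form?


Step 1: Add prefix 're-' to 'start' = 'restart'
Step 2: Add suffix '-able' to 'restart' = 'restartable'

restartable


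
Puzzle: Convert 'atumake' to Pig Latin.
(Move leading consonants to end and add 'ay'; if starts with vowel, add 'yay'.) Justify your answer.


'atumake' starts with a vowel, so add 'yay': 'atumakeyay'.

atumakeyay


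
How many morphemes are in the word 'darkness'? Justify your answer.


Decomposition: dark (root) + -ness (suffix) = 2 morpheme(s)

2 morphemes


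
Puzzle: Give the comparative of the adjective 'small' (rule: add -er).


Apply comparative formation (add -er): 'small' -> 'smaller'.

smaller


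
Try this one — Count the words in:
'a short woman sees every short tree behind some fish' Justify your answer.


Split into words: a | short | woman | sees | every | short | tree | behind | some | fish = 10 words.

10


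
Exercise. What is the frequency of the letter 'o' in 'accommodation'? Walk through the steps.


Letter 'o' in 'accommodation': found at position(s) 4, 7, 12 = 3 occurrence(s).

3


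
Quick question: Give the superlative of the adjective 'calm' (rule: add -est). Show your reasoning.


Apply superlative formation (add -est): 'calm' -> 'calmest'.

calmest


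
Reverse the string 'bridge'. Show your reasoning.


Reverse 'bridge' character by character: 'egdirb'.

egdirb


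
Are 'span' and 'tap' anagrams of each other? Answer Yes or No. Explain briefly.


Sorted letters of 'span': 'anps'
Sorted letters of 'tap': 'apt'
They do not match.

No


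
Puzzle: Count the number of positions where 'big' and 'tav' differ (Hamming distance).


Alignment:
Position 1: 'b' vs 't' = DIFFER
Position 2: 'i' vs 'a' = DIFFER
Position 3: 'g' vs 'v' = DIFFER
Total differences: 3

3


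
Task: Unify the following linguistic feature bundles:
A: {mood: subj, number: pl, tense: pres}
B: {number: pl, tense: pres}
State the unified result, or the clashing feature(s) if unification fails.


Compare features:
mood: A=subj vs B=_ -> unified: subj
number: A=pl vs B=pl -> unified: pl
tense: A=pres vs B=pres -> unified: pres
No clashes found.

Unified: {mood: subj, number: pl, tense: pres}


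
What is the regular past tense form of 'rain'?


Apply rule: Add -ed. 'rain' becomes 'rained'.

rained


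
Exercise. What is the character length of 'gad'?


Spell out 'gad' and number each letter: g(1), a(2), d(3). Total: 3 letters.

3


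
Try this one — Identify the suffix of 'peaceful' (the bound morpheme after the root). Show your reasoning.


The word 'peaceful' = 'peace' (root) + '-ful' (suffix). The suffix is '-ful'.

ful


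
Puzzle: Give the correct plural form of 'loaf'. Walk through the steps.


Apply rule: Change -f to -ves. 'loaf' becomes 'loaves'.

loaves


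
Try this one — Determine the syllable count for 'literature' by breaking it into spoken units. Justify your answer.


Break 'literature' into syllables: lit-er-a-ture -> lit | er | a | ture = 4 syllables

4 syllables


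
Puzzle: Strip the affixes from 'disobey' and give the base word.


Remove prefix 'dis' from 'disobey' to get root 'obey'.

obey


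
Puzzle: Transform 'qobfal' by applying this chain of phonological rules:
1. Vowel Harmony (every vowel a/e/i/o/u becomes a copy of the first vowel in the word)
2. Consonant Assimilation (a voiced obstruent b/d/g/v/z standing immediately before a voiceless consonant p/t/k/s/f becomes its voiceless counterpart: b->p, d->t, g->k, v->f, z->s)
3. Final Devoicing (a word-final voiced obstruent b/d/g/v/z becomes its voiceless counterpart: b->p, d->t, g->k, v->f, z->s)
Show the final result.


Starting form: 'qobfal'
Rule 1: Vowel Harmony: all vowels become 'o' (matching first vowel). 'qobfal' -> 'qobfol'
Rule 2: Consonant Assimilation: voiced obstruent before voiceless consonant becomes voiceless ('bf' -> 'pf'). 'qobfol' -> 'qopfol'
Rule 3: Final Devoicing: final consonant 'l' is not one of the voiced obstruents b/d/g/v/z. No change.
Final form: 'qopfol'

qopfol


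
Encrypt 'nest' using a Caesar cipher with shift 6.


Shift each letter by 6: n -> t, e -> k, s -> y, t -> z. Result: 'tkyz'.

tkyz


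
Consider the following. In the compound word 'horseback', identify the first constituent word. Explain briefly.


Split 'horseback' into 'horse' + 'back'. The first part is 'horse'.

horse


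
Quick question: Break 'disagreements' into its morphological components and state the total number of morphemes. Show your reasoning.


Step 1: Identify prefix: 'dis' (meaning: not/apart)
Step 2: Identify root: 'agree'
Step 3: Identify suffix(es): 'ment, s'
Decomposition: dis- (prefix: not/apart) + agree (root) + -ment (suffix: action/result) + -s (plural)
Total morphemes: 4

4 morphemes (dis- (prefix: not/apart) + agree (root) + -ment (suffix: action/result) + -s (plural))


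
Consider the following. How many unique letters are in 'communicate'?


Unique letters in 'communicate': {a, c, e, i, m, n, o, t, u} = 9 distinct letters.

9


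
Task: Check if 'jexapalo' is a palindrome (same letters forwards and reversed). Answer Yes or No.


Forward: 'jexapalo'
Reversed: 'olapaxej'
They differ.

No


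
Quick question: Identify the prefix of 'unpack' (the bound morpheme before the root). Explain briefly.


The word 'unpack' = 'un' (prefix) + 'pack' (root). The prefix is 'un'.

un


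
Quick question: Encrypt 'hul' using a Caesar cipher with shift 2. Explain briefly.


Shift each letter by 2: h -> j, u -> w, l -> n. Result: 'jwn'.

jwn


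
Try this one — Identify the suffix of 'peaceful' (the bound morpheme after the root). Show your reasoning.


The word 'peaceful' = 'peace' (root) + '-ful' (suffix). The suffix is '-ful'.

ful


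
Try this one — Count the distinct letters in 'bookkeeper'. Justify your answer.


Unique letters in 'bookkeeper': {b, e, k, o, p, r} = 6 distinct letters.

6


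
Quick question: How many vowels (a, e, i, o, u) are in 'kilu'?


Vowels in 'kilu': i, u = 2 vowels.

2


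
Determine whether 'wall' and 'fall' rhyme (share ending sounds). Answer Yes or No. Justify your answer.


Rime (stressed vowel + following sounds) of 'wall': -all = /ɔːl/
Rime of 'fall': -all = /ɔːl/
/ɔːl/ and /ɔːl/ are the same ending sound, so the words rhyme.

Yes


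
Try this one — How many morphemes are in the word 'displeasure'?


Decomposition: dis- (prefix) + please (root) + -ure (suffix) = 3 morpheme(s)

3 morphemes


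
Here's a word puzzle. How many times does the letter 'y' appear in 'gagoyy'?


Letter 'y' in 'gagoyy': found at position(s) 5, 6 = 2 occurrence(s).

2


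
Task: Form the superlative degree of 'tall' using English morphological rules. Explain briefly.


Apply superlative formation (add -est): 'tall' -> 'tallest'.

tallest


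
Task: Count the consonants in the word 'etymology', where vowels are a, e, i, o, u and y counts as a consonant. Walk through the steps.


Consonants in 'etymology': t, y, m, l, g, y = 6 consonants.

6


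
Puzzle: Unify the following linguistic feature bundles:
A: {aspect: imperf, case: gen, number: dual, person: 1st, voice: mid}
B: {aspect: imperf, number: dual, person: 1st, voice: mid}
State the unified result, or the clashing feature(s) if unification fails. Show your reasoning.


Compare features:
aspect: A=imperf vs B=imperf -> unified: imperf
case: A=gen vs B=_ -> unified: gen
number: A=dual vs B=dual -> unified: dual
person: A=1st vs B=1st -> unified: 1st
voice: A=mid vs B=mid -> unified: mid
No clashes found.

Unified: {aspect: imperf, case: gen, number: dual, person: 1st, voice: mid}


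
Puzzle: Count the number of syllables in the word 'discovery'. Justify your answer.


Break 'discovery' into syllables: dis-cov-er-y -> dis | cov | er | y = 4 syllables

4 syllables


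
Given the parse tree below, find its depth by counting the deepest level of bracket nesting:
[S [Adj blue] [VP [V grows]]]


Count bracket nesting levels:
'[' at pos 0: depth = 1
'[' at pos 3: depth = 2
'[' at pos 14: depth = 2
'[' at pos 18: depth = 3
Maximum depth reached: 3

3


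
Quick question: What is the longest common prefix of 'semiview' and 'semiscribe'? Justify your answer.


Compare from the start: 4 characters match: 'semi'. Mismatch at position 5: 'v' vs 's'.

semi


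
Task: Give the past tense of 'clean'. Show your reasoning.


Apply rule: Add -ed. 'clean' becomes 'cleaned'.

cleaned


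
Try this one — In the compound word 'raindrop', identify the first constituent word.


Split 'raindrop' into 'rain' + 'drop'. The first part is 'rain'.

rain


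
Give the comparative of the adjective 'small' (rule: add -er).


Apply comparative formation (add -er): 'small' -> 'smaller'.

smaller


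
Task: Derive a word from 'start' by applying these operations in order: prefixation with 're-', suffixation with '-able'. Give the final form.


Step 1: Add prefix 're-' to 'start' = 'restart'
Step 2: Add suffix '-able' to 'restart' = 'restartable'

restartable


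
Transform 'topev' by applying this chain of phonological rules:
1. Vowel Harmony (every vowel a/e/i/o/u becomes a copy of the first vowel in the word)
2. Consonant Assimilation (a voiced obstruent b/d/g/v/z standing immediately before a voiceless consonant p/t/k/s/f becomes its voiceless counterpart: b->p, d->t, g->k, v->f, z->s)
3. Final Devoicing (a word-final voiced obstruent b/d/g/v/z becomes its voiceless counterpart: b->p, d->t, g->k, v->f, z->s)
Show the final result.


Starting form: 'topev'
Rule 1: Vowel Harmony: all vowels become 'o' (matching first vowel). 'topev' -> 'topov'
Rule 2: Consonant Assimilation: no voiced obstruent (b/d/g/v/z) stands immediately before a voiceless consonant (p/t/k/s/f). No change.
Rule 3: Final Devoicing: word-final voiced obstruent 'v' becomes voiceless 'f'. 'topov' -> 'topof'
Final form: 'topof'

topof


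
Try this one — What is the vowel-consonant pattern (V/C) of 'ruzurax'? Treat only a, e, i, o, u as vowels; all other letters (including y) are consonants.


Letter mapping: r = C, u = V, z = C, u = V, r = C, a = V, x = C.

CVCVCVC


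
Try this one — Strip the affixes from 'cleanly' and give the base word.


Remove suffix '-ly' from 'cleanly' to get root 'clean'.

clean


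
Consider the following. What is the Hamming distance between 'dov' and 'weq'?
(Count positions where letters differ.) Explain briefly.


Alignment:
Position 1: 'd' vs 'w' = DIFFER
Position 2: 'o' vs 'e' = DIFFER
Position 3: 'v' vs 'q' = DIFFER
Total differences: 3

3


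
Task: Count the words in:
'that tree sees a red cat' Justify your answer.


Split into words: that | tree | sees | a | red | cat = 6 words.

6


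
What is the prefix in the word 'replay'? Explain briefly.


The word 'replay' = 're' (prefix) + 'play' (root). The prefix is 're'.

re


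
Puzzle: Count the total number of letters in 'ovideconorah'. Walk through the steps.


Spell out 'ovideconorah' and number each letter: o(1), v(2), i(3), d(4), e(5), c(6), o(7), n(8), o(9), r(10), a(11), h(12). Total: 12 letters.

12


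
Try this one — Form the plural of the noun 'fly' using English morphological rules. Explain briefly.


Apply rule: Change -y to -ies (consonant + y). 'fly' becomes 'flies'.

flies


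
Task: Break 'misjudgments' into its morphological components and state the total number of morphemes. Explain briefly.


Step 1: Identify prefix: 'mis' (meaning: wrongly)
Step 2: Identify root: 'judge'
Step 3: Identify suffix(es): 'ment, s'
Decomposition: mis- (prefix: wrongly) + judge (root) + -ment (suffix: action/result) + -s (plural)
Total morphemes: 4

4 morphemes (mis- (prefix: wrongly) + judge (root) + -ment (suffix: action/result) + -s (plural))


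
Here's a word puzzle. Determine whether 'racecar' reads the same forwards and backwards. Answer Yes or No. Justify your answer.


Forward: 'racecar'
Reversed: 'racecar'
They are identical.

Yes


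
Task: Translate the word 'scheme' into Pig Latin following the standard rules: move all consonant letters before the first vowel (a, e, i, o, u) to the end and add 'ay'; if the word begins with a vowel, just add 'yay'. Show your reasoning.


'scheme': move consonant cluster 'sch' to end and add 'ay': 'emeschay'.

emeschay


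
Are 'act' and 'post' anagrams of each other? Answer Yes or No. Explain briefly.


Sorted letters of 'act': 'act'
Sorted letters of 'post': 'opst'
They do not match.

No


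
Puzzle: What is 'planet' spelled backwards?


Reverse 'planet' character by character: 'tenalp'.

tenalp


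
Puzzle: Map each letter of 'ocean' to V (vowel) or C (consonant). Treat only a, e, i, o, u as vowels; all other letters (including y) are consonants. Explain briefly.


Letter mapping: o = V, c = C, e = V, a = V, n = C.

VCVVC


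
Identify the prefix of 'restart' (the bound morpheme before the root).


The word 'restart' = 're' (prefix) + 'start' (root). The prefix is 're'.

re


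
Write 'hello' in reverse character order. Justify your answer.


Reverse 'hello' character by character: 'olleh'.

olleh


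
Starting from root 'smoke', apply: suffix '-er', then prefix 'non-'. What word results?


Step 1: Add suffix '-er' to 'smoke' = 'smoker'
Step 2: Add prefix 'non-' to 'smoker' = 'nonsmoker'

nonsmoker


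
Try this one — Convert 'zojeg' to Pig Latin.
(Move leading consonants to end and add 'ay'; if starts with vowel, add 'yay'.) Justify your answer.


'zojeg': move consonant cluster 'z' to end and add 'ay': 'ojegzay'.

ojegzay


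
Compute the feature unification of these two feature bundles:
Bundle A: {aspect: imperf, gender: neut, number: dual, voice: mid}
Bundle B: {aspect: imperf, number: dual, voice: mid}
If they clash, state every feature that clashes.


Compare features:
aspect: A=imperf vs B=imperf -> unified: imperf
gender: A=neut vs B=_ -> unified: neut
number: A=dual vs B=dual -> unified: dual
voice: A=mid vs B=mid -> unified: mid
No clashes found.

Unified: {aspect: imperf, gender: neut, number: dual, voice: mid}


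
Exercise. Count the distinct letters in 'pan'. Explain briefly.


Unique letters in 'pan': {a, n, p} = 3 distinct letters.

3


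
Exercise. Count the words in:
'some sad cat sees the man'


Split into words: some | sad | cat | sees | the | man = 6 words.

6


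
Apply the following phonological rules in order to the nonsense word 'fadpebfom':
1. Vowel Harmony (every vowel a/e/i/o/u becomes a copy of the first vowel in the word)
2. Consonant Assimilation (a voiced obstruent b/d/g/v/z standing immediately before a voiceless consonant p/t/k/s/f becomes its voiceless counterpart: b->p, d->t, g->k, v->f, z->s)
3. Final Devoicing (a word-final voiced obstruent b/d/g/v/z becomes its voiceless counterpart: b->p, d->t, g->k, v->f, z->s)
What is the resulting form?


Starting form: 'fadpebfom'
Rule 1: Vowel Harmony: all vowels become 'a' (matching first vowel). 'fadpebfom' -> 'fadpabfam'
Rule 2: Consonant Assimilation: voiced obstruent before voiceless consonant becomes voiceless ('dp' -> 'tp', 'bf' -> 'pf'). 'fadpabfam' -> 'fatpapfam'
Rule 3: Final Devoicing: final consonant 'm' is not one of the voiced obstruents b/d/g/v/z. No change.
Final form: 'fatpapfam'

fatpapfam


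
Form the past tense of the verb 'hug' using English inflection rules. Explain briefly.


Apply rule: Double final consonant and add -ed. 'hug' becomes 'hugged'.

hugged


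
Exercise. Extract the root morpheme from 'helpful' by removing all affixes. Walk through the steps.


Remove suffix '-ful' from 'helpful' to get root 'help'.

help


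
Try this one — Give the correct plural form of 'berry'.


Apply rule: Change -y to -ies (consonant + y). 'berry' becomes 'berries'.

berries


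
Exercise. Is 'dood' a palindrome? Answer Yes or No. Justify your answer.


Forward: 'dood'
Reversed: 'dood'
They are identical.

Yes


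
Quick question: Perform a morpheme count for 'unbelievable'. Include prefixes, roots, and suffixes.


Decomposition: un- (prefix) + believe (root) + -able (suffix) = 3 morpheme(s)

3 morphemes


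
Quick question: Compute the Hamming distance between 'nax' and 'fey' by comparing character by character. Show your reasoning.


Alignment:
Position 1: 'n' vs 'f' = DIFFER
Position 2: 'a' vs 'e' = DIFFER
Position 3: 'x' vs 'y' = DIFFER
Total differences: 3

3


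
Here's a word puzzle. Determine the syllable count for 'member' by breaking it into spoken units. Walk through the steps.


Break 'member' into syllables: mem-ber -> mem | ber = 2 syllables

2 syllables


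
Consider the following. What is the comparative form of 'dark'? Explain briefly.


Apply comparative formation (add -er): 'dark' -> 'darker'.

darker


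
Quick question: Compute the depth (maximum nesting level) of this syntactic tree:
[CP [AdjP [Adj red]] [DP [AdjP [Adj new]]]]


Count bracket nesting levels:
'[' at pos 0: depth = 1
'[' at pos 4: depth = 2
'[' at pos 10: depth = 3
'[' at pos 21: depth = 2
'[' at pos 25: depth = 3
'[' at pos 31: depth = 4
Maximum depth reached: 4

4


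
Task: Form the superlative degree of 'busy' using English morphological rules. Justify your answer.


Apply superlative formation (consonant + y: change y to i, add -est): 'busy' -> 'busiest'.

busiest


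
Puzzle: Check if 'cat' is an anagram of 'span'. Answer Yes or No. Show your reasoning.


Sorted letters of 'cat': 'act'
Sorted letters of 'span': 'anps'
They do not match.

No


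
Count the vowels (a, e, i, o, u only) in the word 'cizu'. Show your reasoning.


Vowels in 'cizu': i, u = 2 vowels.

2


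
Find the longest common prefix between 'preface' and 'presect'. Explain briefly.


Compare from the start: 3 characters match: 'pre'. Mismatch at position 4: 'f' vs 's'.

pre


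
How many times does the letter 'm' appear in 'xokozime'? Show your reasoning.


Letter 'm' in 'xokozime': found at position(s) 7 = 1 occurrence(s).

1


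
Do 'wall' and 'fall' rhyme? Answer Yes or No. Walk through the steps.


Rime (stressed vowel + following sounds) of 'wall': -all = /ɔːl/
Rime of 'fall': -all = /ɔːl/
/ɔːl/ and /ɔːl/ are the same ending sound, so the words rhyme.

Yes


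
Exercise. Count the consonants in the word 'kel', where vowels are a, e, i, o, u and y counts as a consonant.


Consonants in 'kel': k, l = 2 consonants.

2


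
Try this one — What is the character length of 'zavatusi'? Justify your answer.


Spell out 'zavatusi' and number each letter: z(1), a(2), v(3), a(4), t(5), u(6), s(7), i(8). Total: 8 letters.

8


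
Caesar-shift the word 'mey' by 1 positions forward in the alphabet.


Shift each letter by 1: m -> n, e -> f, y -> z. Result: 'nfz'.

nfz


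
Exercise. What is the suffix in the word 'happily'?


The word 'happily' = 'happy' (root) + '-ly' (suffix). The suffix is '-ly'.

ly


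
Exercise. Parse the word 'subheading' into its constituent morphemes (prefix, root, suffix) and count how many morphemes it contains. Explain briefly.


Step 1: Identify prefix: 'sub' (meaning: below)
Step 2: Identify root: 'head'
Step 3: Identify suffix(es): 'ing'
Decomposition: sub- (prefix: below) + head (root) + -ing (suffix: ongoing/result)
Total morphemes: 3

3 morphemes (sub- (prefix: below) + head (root) + -ing (suffix: ongoing/result))


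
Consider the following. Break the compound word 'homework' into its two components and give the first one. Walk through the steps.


Split 'homework' into 'home' + 'work'. The first part is 'home'.

home


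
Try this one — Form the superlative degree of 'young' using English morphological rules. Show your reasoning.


Apply superlative formation (add -est): 'young' -> 'youngest'.

youngest


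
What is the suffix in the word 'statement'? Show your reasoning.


The word 'statement' = 'state' (root) + '-ment' (suffix). The suffix is '-ment'.

ment


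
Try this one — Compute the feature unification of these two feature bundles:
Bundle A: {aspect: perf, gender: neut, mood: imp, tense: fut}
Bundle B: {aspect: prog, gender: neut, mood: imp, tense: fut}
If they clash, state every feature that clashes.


Compare features:
aspect: A=perf vs B=prog -> CLASH
gender: A=neut vs B=neut -> unified: neut
mood: A=imp vs B=imp -> unified: imp
tense: A=fut vs B=fut -> unified: fut
Clash detected on feature 'aspect' (perf vs prog); unification fails.

CLASH on 'aspect' (perf vs prog)


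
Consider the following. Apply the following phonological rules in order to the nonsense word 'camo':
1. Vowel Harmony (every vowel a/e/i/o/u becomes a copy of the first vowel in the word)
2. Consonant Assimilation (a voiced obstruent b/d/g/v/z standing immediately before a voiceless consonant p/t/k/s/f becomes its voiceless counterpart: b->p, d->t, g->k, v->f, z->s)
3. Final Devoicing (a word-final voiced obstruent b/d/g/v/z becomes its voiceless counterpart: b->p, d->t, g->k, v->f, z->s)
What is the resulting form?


Starting form: 'camo'
Rule 1: Vowel Harmony: all vowels become 'a' (matching first vowel). 'camo' -> 'cama'
Rule 2: Consonant Assimilation: no voiced obstruent (b/d/g/v/z) stands immediately before a voiceless consonant (p/t/k/s/f). No change.
Rule 3: Final Devoicing: the word ends in the vowel 'a', not a consonant. No change.
Final form: 'cama'

cama


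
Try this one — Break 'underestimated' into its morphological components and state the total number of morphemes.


Step 1: Identify prefix: 'under' (meaning: beneath/insufficient)
Step 2: Identify root: 'estimate'
Step 3: Identify suffix(es): 'ed'
Decomposition: under- (prefix: beneath/insufficient) + estimate (root) + -ed (suffix: past)
Total morphemes: 3

3 morphemes (under- (prefix: beneath/insufficient) + estimate (root) + -ed (suffix: past))


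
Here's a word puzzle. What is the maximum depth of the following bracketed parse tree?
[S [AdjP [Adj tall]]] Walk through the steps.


Count bracket nesting levels:
'[' at pos 0: depth = 1
'[' at pos 3: depth = 2
'[' at pos 9: depth = 3
Maximum depth reached: 3

3


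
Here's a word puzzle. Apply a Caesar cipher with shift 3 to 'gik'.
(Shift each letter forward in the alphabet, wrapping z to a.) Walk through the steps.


Shift each letter by 3: g -> j, i -> l, k -> n. Result: 'jln'.

jln


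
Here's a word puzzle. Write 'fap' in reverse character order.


Reverse 'fap' character by character: 'paf'.

paf


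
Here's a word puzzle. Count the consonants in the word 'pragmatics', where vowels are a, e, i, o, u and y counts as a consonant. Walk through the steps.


Consonants in 'pragmatics': p, r, g, m, t, c, s = 7 consonants.

7


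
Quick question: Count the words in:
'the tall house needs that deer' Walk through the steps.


Split into words: the | tall | house | needs | that | deer = 6 words.

6


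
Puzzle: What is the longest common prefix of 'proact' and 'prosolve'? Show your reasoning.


Compare from the start: 3 characters match: 'pro'. Mismatch at position 4: 'a' vs 's'.

pro


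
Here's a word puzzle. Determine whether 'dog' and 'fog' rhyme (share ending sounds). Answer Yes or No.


Rime (stressed vowel + following sounds) of 'dog': -og = /ɒg/
Rime of 'fog': -og = /ɒg/
/ɒg/ and /ɒg/ are the same ending sound, so the words rhyme.

Yes


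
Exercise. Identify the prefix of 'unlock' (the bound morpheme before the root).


The word 'unlock' = 'un' (prefix) + 'lock' (root). The prefix is 'un'.

un


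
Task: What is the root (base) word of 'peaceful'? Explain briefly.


Remove suffix '-ful' from 'peaceful' to get root 'peace'.

peace


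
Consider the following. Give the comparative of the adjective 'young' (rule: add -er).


Apply comparative formation (add -er): 'young' -> 'younger'.

younger


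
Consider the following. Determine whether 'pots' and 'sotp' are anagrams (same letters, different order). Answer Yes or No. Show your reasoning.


Sorted letters of 'pots': 'opst'
Sorted letters of 'sotp': 'opst'
They match.

Yes


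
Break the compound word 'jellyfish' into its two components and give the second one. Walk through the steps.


Split 'jellyfish' into 'jelly' + 'fish'. The second part is 'fish'.

fish


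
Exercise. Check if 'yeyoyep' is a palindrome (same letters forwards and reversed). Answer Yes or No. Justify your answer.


Forward: 'yeyoyep'
Reversed: 'peyoyey'
They differ.

No


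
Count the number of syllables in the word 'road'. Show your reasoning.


Break 'road' into syllables: road -> road = 1 syllable

1 syllable


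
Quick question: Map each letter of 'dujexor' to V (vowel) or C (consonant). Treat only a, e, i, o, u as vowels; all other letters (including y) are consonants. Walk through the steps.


Letter mapping: d = C, u = V, j = C, e = V, x = C, o = V, r = C.

CVCVCVC


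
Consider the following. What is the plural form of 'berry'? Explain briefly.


Apply rule: Change -y to -ies (consonant + y). 'berry' becomes 'berries'.

berries


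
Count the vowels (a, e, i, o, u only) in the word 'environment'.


Vowels in 'environment': e, i, o, e = 4 vowels.

4


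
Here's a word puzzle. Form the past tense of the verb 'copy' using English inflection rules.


Apply rule: Change -y to -ied. 'copy' becomes 'copied'.

copied


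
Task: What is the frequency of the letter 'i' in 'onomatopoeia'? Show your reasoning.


Letter 'i' in 'onomatopoeia': found at position(s) 11 = 1 occurrence(s).

1


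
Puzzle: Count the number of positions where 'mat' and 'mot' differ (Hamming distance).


Alignment:
Position 1: 'm' vs 'm' = match
Position 2: 'a' vs 'o' = DIFFER
Position 3: 't' vs 't' = match
Total differences: 1

1


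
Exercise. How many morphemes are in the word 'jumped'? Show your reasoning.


Decomposition: jump (root) + -ed (suffix) = 2 morpheme(s)

2 morphemes


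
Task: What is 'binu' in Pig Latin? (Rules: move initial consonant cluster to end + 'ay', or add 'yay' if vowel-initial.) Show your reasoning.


'binu': move consonant cluster 'b' to end and add 'ay': 'inubay'.

inubay


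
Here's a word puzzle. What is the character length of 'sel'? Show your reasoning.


Spell out 'sel' and number each letter: s(1), e(2), l(3). Total: 3 letters.

3


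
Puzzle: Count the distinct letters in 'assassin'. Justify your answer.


Unique letters in 'assassin': {a, i, n, s} = 4 distinct letters.

4


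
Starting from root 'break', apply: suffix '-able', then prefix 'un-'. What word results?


Step 1: Add suffix '-able' to 'break' = 'breakable'
Step 2: Add prefix 'un-' to 'breakable' = 'unbreakable'

unbreakable


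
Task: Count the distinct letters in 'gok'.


Unique letters in 'gok': {g, k, o} = 3 distinct letters.

3


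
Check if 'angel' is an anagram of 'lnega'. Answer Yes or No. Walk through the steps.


Sorted letters of 'angel': 'aegln'
Sorted letters of 'lnega': 'aegln'
They match.

Yes


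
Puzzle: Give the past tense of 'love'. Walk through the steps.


Apply rule: Add -d (word ends in -e). 'love' becomes 'loved'.

loved


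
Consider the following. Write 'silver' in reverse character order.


Reverse 'silver' character by character: 'revlis'.

revlis


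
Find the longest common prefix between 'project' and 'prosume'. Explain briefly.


Compare from the start: 3 characters match: 'pro'. Mismatch at position 4: 'j' vs 's'.

pro


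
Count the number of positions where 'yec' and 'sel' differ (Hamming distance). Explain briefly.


Alignment:
Position 1: 'y' vs 's' = DIFFER
Position 2: 'e' vs 'e' = match
Position 3: 'c' vs 'l' = DIFFER
Total differences: 2

2
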